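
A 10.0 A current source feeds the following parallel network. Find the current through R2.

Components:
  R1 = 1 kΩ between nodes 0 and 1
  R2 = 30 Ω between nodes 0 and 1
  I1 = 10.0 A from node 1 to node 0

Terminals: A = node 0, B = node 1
All resistors sit directly between nodes 0 and 1, so they are in parallel and share one voltage V; the full source current 10 A splits among them.
1/R_par = 1/1000 + 1/30 = 0.03433 S  =>  R_par = 29.13 Ω
V = I × R_par = 10 × 29.13 = 291.3 V
I_R2 = V/R2 = 291.3/30 = 9.709 A

Final answer: 9.709 A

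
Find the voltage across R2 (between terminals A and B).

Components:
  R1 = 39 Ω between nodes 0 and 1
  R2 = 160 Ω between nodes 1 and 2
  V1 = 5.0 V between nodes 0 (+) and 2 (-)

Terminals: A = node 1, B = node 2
R1 and R2 are in series across V1 (node 0 → node 1 → node 2), and the output A–B is taken across R2, so this is a voltage divider.
Series current: I = V1/(R1 + R2) = 5/(39 + 160) = 5/199 = 0.02513 A
V_R2 = I × R2 = V1 × R2/(R1 + R2) = 5 × 160/199 = 4.02 V

Final answer: 4.02 V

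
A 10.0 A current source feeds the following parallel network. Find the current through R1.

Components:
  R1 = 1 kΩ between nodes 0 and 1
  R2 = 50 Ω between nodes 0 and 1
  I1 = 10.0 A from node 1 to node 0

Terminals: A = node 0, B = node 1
All resistors sit directly between nodes 0 and 1, so they are in parallel and share one voltage V; the full source current 10 A splits among them.
1/R_par = 1/1000 + 1/50 = 0.021 S  =>  R_par = 47.62 Ω
V = I × R_par = 10 × 47.62 = 476.2 V
I_R1 = V/R1 = 476.2/1000 = 0.4762 A

Final answer: 0.4762 A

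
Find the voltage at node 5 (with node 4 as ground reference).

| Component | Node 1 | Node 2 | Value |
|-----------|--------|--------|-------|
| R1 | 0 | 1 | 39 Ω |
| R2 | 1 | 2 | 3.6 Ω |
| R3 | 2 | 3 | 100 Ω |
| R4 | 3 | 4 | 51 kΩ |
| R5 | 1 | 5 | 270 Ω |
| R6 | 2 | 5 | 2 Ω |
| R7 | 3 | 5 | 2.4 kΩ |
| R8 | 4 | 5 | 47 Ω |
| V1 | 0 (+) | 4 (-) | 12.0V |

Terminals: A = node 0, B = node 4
Nodal analysis, taking node 4 as the 0 V reference.
Source V1 fixes V_0 = 12 V.
KCL at each unknown node (sum of currents leaving = 0; resistances in Ω):
  Node 1: (V_1 - 12)/39 + (V_1 - V_2)/3.6 + (V_1 - V_5)/270 = 0
  Node 2: (V_2 - V_1)/3.6 + (V_2 - V_3)/100 + (V_2 - V_5)/2 = 0
  Node 3: (V_3 - V_2)/100 + (V_3 - 0)/51000 + (V_3 - V_5)/2400 = 0
  Node 5: (V_5 - V_1)/270 + (V_5 - V_2)/2 + (V_5 - V_3)/2400 + (V_5 - 0)/47 = 0
Collecting terms (coefficients in siemens):
  0.3071·V_1 - 0.2778·V_2 - 0.003704·V_5 = 0.3077
  0.7878·V_2 - 0.2778·V_1 - 0.01·V_3 - 0.5·V_5 = 0
  0.01044·V_3 - 0.01·V_2 - 0.0004167·V_5 = 0
  0.5254·V_5 - 0.003704·V_1 - 0.5·V_2 - 0.0004167·V_3 = 0
Solving these 4 simultaneous equations (Gaussian elimination) gives:
  V_1 = 6.882 V, V_2 = 6.419 V, V_3 = 6.397 V, V_5 = 6.162 V
The requested potential is V_5 = 6.162 V.

Final answer: V_5 = 6.162 V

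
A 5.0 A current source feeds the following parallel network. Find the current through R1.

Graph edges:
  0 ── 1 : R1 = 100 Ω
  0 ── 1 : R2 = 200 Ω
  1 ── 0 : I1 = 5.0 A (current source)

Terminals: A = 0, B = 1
All resistors sit directly between nodes 0 and 1, so they are in parallel and share one voltage V; the full source current 5 A splits among them.
1/R_par = 1/100 + 1/200 = 0.015 S  =>  R_par = 66.67 Ω
V = I × R_par = 5 × 66.67 = 333.3 V
I_R1 = V/R1 = 333.3/100 = 3.333 A

Final answer: 3.333 A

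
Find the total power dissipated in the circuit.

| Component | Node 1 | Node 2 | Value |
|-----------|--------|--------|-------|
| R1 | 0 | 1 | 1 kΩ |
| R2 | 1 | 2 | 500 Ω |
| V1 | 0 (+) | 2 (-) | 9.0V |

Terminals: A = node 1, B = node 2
Nodal analysis, taking node 2 as the 0 V reference.
Source V1 fixes V_0 = 9 V.
KCL at each unknown node (sum of currents leaving = 0; resistances in Ω):
  Node 1: (V_1 - 9)/1000 + (V_1 - 0)/500 = 0
Collecting terms: 0.003 × V_1 = 0.009  =>  V_1 = 3 V
Power in each resistor, P = (ΔV)²/R:
  P_R1 = (9 - 3)²/1000 = 0.036 W
  P_R2 = (3 - 0)²/500 = 0.018 W
P_total = P_R1 + P_R2 = 0.054 W

Final answer: 0.054 W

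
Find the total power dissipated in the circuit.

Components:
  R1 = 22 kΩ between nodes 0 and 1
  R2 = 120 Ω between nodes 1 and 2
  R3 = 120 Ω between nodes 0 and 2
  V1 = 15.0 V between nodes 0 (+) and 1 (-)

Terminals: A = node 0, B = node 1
Nodal analysis, taking node 1 as the 0 V reference.
Source V1 fixes V_0 = 15 V.
KCL at each unknown node (sum of currents leaving = 0; resistances in Ω):
  Node 2: (V_2 - 0)/120 + (V_2 - 15)/120 = 0
Collecting terms: 0.01667 × V_2 = 0.125  =>  V_2 = 7.5 V
Power in each resistor, P = (ΔV)²/R:
  P_R1 = (15 - 0)²/22000 = 0.01023 W
  P_R2 = (0 - 7.5)²/120 = 0.4688 W
  P_R3 = (15 - 7.5)²/120 = 0.4688 W
P_total = P_R1 + P_R2 + P_R3 = 0.9477 W

Final answer: 0.9477 W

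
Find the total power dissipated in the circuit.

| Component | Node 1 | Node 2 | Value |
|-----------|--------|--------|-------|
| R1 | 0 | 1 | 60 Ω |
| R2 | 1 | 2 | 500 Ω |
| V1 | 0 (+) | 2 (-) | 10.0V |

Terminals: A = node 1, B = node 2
Nodal analysis, taking node 2 as the 0 V reference.
Source V1 fixes V_0 = 10 V.
KCL at each unknown node (sum of currents leaving = 0; resistances in Ω):
  Node 1: (V_1 - 10)/60 + (V_1 - 0)/500 = 0
Collecting terms: 0.01867 × V_1 = 0.1667  =>  V_1 = 8.929 V
Power in each resistor, P = (ΔV)²/R:
  P_R1 = (10 - 8.929)²/60 = 0.01913 W
  P_R2 = (8.929 - 0)²/500 = 0.1594 W
P_total = P_R1 + P_R2 = 0.1786 W

Final answer: 0.1786 W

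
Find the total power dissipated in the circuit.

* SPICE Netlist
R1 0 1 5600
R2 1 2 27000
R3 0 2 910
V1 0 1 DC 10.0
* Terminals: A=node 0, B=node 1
Nodal analysis, taking node 1 as the 0 V reference.
Source V1 fixes V_0 = 10 V.
KCL at each unknown node (sum of currents leaving = 0; resistances in Ω):
  Node 2: (V_2 - 0)/27000 + (V_2 - 10)/910 = 0
Collecting terms: 0.001136 × V_2 = 0.01099  =>  V_2 = 9.674 V
Power in each resistor, P = (ΔV)²/R:
  P_R1 = (10 - 0)²/5600 = 0.01786 W
  P_R2 = (0 - 9.674)²/27000 = 0.003466 W
  P_R3 = (10 - 9.674)²/910 = 0.0001168 W
P_total = P_R1 + P_R2 + P_R3 = 0.02144 W

Final answer: 0.02144 W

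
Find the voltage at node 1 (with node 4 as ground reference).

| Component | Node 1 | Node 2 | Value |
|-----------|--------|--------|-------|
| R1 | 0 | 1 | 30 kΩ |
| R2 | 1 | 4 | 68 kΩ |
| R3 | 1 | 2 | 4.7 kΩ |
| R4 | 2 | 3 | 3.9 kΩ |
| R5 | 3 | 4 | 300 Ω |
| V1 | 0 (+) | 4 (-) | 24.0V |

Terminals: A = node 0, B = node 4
Nodal analysis, taking node 4 as the 0 V reference.
Source V1 fixes V_0 = 24 V.
KCL at each unknown node (sum of currents leaving = 0; resistances in Ω):
  Node 1: (V_1 - 24)/30000 + (V_1 - 0)/68000 + (V_1 - V_2)/4700 = 0
  Node 2: (V_2 - V_1)/4700 + (V_2 - V_3)/3900 = 0
  Node 3: (V_3 - V_2)/3900 + (V_3 - 0)/300 = 0
Collecting terms (coefficients in siemens):
  0.0002608·V_1 - 0.0002128·V_2 = 0.0008
  0.0004692·V_2 - 0.0002128·V_1 - 0.0002564·V_3 = 0
  0.00359·V_3 - 0.0002564·V_2 = 0
Solving these 3 simultaneous equations (Gaussian elimination) gives:
  V_1 = 4.988 V, V_2 = 2.354 V, V_3 = 0.1681 V
The requested potential is V_1 = 4.988 V.

Final answer: V_1 = 4.988 V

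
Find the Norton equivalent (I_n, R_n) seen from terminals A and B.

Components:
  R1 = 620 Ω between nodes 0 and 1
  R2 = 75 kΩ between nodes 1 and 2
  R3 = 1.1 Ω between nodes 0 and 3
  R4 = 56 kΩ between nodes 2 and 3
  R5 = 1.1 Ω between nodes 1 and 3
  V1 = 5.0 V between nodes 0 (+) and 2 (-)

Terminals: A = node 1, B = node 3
Find the Thévenin equivalent first; then I_n = V_th/R_th and R_n = R_th.
Step 1 — V_th is the open-circuit voltage V_A - V_B (nothing connected across the terminals).
Nodal analysis, taking node 2 as the 0 V reference.
Source V1 fixes V_0 = 5 V.
KCL at each unknown node (sum of currents leaving = 0; resistances in Ω):
  Node 1: (V_1 - 5)/620 + (V_1 - 0)/75000 + (V_1 - V_3)/1.1 = 0
  Node 3: (V_3 - 5)/1.1 + (V_3 - 0)/56000 + (V_3 - V_1)/1.1 = 0
Collecting terms (coefficients in siemens):
  0.9107·V_1 - 0.9091·V_3 = 0.008065
  1.818·V_3 - 0.9091·V_1 = 4.545
Determinant D = (0.9107)(1.818) - (-0.9091)(-0.9091) = 0.8294
V_1 = [(0.008065)(1.818) - (-0.9091)(4.545)]/D = 5 V
V_3 = [(0.9107)(4.545) - (0.008065)(-0.9091)]/D = 5 V
V_th = V_1 - V_3 = 5 - 5 = -0.0000729 V
Step 2 — R_th: zero the source — replace V1 by a short circuit (node 2 merges into node 0) — and find the resistance seen between A (node 1) and B (node 3).
Reduce the network between node 1 (A) and node 3 (B) by series/parallel combination:
  Rp1 = R1 ‖ R2 (parallel, both between nodes 0 and 1) = 1/(1/620 + 1/75000) = 614.9 Ω
  Rp2 = R3 ‖ R4 (parallel, both between nodes 0 and 3) = 1/(1/1.1 + 1/56000) = 1.1 Ω
  Rs1 = Rp1 + Rp2 (series, joined only at node 0) = 614.9 + 1.1 = 616 Ω
  Rp3 = R5 ‖ Rs1 (parallel, both between nodes 1 and 3) = 1/(1/1.1 + 1/616) = 1.098 Ω
R_th = 1.098 Ω
I_n = V_th/R_th = -0.0000729/1.098 = -0.00006639 A, and R_n = R_th = 1.098 Ω

Final answer: I_n = -6.639e-05 A, R_n = 1.098 Ω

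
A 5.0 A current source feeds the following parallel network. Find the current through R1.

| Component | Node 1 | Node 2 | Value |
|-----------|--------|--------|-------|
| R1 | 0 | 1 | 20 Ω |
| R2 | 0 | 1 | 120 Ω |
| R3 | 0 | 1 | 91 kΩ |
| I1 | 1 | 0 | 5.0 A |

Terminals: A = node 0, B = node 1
All resistors sit directly between nodes 0 and 1, so they are in parallel and share one voltage V; the full source current 5 A splits among them.
1/R_par = 1/20 + 1/120 + 1/91000 = 0.05834 S  =>  R_par = 17.14 Ω
V = I × R_par = 5 × 17.14 = 85.7 V
I_R1 = V/R1 = 85.7/20 = 4.285 A

Final answer: 4.285 A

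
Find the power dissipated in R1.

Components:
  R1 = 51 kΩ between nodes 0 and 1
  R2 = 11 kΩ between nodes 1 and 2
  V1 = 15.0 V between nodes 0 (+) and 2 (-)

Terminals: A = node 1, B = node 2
Nodal analysis, taking node 2 as the 0 V reference.
Source V1 fixes V_0 = 15 V.
KCL at each unknown node (sum of currents leaving = 0; resistances in Ω):
  Node 1: (V_1 - 15)/51000 + (V_1 - 0)/11000 = 0
Collecting terms: 0.0001105 × V_1 = 0.0002941  =>  V_1 = 2.661 V
I_R1 = (V_0 - V_1)/R1 = (15 - 2.661)/51000 = 0.0002419 A
P_R1 = I_R1² × R1 = (0.0002419)² × 51000 = 0.002985 W

Final answer: 0.002985 W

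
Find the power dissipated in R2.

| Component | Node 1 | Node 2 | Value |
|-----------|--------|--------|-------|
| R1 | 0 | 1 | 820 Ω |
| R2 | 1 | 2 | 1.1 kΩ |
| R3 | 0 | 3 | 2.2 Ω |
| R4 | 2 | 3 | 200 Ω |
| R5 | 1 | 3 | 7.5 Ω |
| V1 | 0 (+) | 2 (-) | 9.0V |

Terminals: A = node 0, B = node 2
Nodal analysis, taking node 2 as the 0 V reference.
Source V1 fixes V_0 = 9 V.
KCL at each unknown node (sum of currents leaving = 0; resistances in Ω):
  Node 1: (V_1 - 9)/820 + (V_1 - 0)/1100 + (V_1 - V_3)/7.5 = 0
  Node 3: (V_3 - 9)/2.2 + (V_3 - 0)/200 + (V_3 - V_1)/7.5 = 0
Collecting terms (coefficients in siemens):
  0.1355·V_1 - 0.1333·V_3 = 0.01098
  0.5929·V_3 - 0.1333·V_1 = 4.091
Determinant D = (0.1355)(0.5929) - (-0.1333)(-0.1333) = 0.06253
V_1 = [(0.01098)(0.5929) - (-0.1333)(4.091)]/D = 8.826 V
V_3 = [(0.1355)(4.091) - (0.01098)(-0.1333)]/D = 8.885 V
I_R2 = (V_1 - V_2)/R2 = (8.826 - 0)/1100 = 0.008024 A
P_R2 = I_R2² × R2 = (0.008024)² × 1100 = 0.07082 W

Final answer: 0.07082 W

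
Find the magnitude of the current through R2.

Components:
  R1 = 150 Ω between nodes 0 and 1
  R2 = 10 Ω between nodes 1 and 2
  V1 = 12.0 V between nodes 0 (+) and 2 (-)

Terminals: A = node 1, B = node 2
Nodal analysis, taking node 2 as the 0 V reference.
Source V1 fixes V_0 = 12 V.
KCL at each unknown node (sum of currents leaving = 0; resistances in Ω):
  Node 1: (V_1 - 12)/150 + (V_1 - 0)/10 = 0
Collecting terms: 0.1067 × V_1 = 0.08  =>  V_1 = 0.75 V
I_R2 = (V_1 - V_2)/R2 = (0.75 - 0)/10 = 0.075 A
|I_R2| = 0.075 A

Final answer: |I_R2| = 0.075 A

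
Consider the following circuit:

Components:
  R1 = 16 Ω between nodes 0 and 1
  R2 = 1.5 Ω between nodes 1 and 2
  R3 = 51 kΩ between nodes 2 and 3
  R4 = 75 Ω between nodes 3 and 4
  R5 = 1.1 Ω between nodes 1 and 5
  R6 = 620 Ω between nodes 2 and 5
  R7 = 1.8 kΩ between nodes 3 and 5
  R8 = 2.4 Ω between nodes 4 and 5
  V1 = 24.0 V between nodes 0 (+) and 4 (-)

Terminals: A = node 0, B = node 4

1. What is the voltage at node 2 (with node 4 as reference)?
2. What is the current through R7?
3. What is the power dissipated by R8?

Nodal analysis, taking node 4 as the 0 V reference.
Source V1 fixes V_0 = 24 V.
KCL at each unknown node (sum of currents leaving = 0; resistances in Ω):
  Node 1: (V_1 - 24)/16 + (V_1 - V_2)/1.5 + (V_1 - V_5)/1.1 = 0
  Node 2: (V_2 - V_1)/1.5 + (V_2 - V_3)/51000 + (V_2 - V_5)/620 = 0
  Node 3: (V_3 - V_2)/51000 + (V_3 - 0)/75 + (V_3 - V_5)/1800 = 0
  Node 5: (V_5 - V_1)/1.1 + (V_5 - V_2)/620 + (V_5 - V_3)/1800 + (V_5 - 0)/2.4 = 0
Collecting terms (coefficients in siemens):
  1.638·V_1 - 0.6667·V_2 - 0.9091·V_5 = 1.5
  0.6683·V_2 - 0.6667·V_1 - 0.00001961·V_3 - 0.001613·V_5 = 0
  0.01391·V_3 - 0.00001961·V_2 - 0.0005556·V_5 = 0
  1.328·V_5 - 0.9091·V_1 - 0.001613·V_2 - 0.0005556·V_3 = 0
Solving these 4 simultaneous equations (Gaussian elimination) gives:
  V_1 = 4.302 V, V_2 = 4.299 V, V_3 = 0.1239 V, V_5 = 2.951 V
Part 1:
  Read off the nodal solution: V_2 = 4.299 V
Part 2:
  I_R7 = (V_3 - V_5)/R7 = (0.1239 - 2.951)/1800 = -0.00157 A
  Magnitude: I_R7 = 0.00157 A
Part 3:
  I_R8 = (V_4 - V_5)/R8 = (0 - 2.951)/2.4 = -1.229 A
  P_R8 = I_R8² × R8 = (-1.229)² × 2.4 = 3.628 W

Final answers:
1. V_2 = 4.299 V
2. I_R7 = 0.00157 A
3. P_R8 = 3.628 W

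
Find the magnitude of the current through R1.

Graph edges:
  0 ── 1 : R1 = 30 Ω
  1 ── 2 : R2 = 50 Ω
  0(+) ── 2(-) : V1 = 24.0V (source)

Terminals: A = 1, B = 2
Nodal analysis, taking node 2 as the 0 V reference.
Source V1 fixes V_0 = 24 V.
KCL at each unknown node (sum of currents leaving = 0; resistances in Ω):
  Node 1: (V_1 - 24)/30 + (V_1 - 0)/50 = 0
Collecting terms: 0.05333 × V_1 = 0.8  =>  V_1 = 15 V
I_R1 = (V_0 - V_1)/R1 = (24 - 15)/30 = 0.3 A
|I_R1| = 0.3 A

Final answer: |I_R1| = 0.3 A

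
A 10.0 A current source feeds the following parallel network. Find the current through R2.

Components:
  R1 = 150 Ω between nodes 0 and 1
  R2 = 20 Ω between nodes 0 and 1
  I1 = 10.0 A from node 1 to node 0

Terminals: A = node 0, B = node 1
All resistors sit directly between nodes 0 and 1, so they are in parallel and share one voltage V; the full source current 10 A splits among them.
1/R_par = 1/150 + 1/20 = 0.05667 S  =>  R_par = 17.65 Ω
V = I × R_par = 10 × 17.65 = 176.5 V
I_R2 = V/R2 = 176.5/20 = 8.824 A

Final answer: 8.824 A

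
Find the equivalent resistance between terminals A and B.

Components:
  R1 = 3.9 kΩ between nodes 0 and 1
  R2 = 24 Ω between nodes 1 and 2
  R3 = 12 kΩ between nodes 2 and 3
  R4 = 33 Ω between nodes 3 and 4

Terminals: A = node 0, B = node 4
Reduce the network between node 0 (A) and node 4 (B) by series/parallel combination:
  Rs1 = R1 + R2 (series, joined only at node 1) = 3900 + 24 = 3924 Ω
  Rs2 = R3 + Rs1 (series, joined only at node 2) = 12000 + 3924 = 15920 Ω
  Rs3 = R4 + Rs2 (series, joined only at node 3) = 33 + 15920 = 15960 Ω
R_eq = 15.96 kΩ

Final answer: 15.96 kΩ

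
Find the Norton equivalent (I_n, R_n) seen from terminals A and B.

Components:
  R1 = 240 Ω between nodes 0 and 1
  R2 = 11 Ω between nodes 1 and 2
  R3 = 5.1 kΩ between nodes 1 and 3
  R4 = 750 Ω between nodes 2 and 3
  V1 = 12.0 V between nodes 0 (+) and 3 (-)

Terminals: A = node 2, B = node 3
Find the Thévenin equivalent first; then I_n = V_th/R_th and R_n = R_th.
Step 1 — V_th is the open-circuit voltage V_A - V_B (nothing connected across the terminals).
Nodal analysis, taking node 3 as the 0 V reference.
Source V1 fixes V_0 = 12 V.
KCL at each unknown node (sum of currents leaving = 0; resistances in Ω):
  Node 1: (V_1 - 12)/240 + (V_1 - V_2)/11 + (V_1 - 0)/5100 = 0
  Node 2: (V_2 - V_1)/11 + (V_2 - 0)/750 = 0
Collecting terms (coefficients in siemens):
  0.09527·V_1 - 0.09091·V_2 = 0.05
  0.09224·V_2 - 0.09091·V_1 = 0
Determinant D = (0.09527)(0.09224) - (-0.09091)(-0.09091) = 0.0005236
V_1 = [(0.05)(0.09224) - (-0.09091)(0)]/D = 8.808 V
V_2 = [(0.09527)(0) - (0.05)(-0.09091)]/D = 8.68 V
V_th = V_2 - V_3 = 8.68 - 0 = 8.68 V
Step 2 — R_th: zero the source — replace V1 by a short circuit (node 3 merges into node 0) — and find the resistance seen between A (node 2) and B (node 0).
Reduce the network between node 2 (A) and node 0 (B) by series/parallel combination:
  Rp1 = R1 ‖ R3 (parallel, both between nodes 0 and 1) = 1/(1/240 + 1/5100) = 229.2 Ω
  Rs1 = R2 + Rp1 (series, joined only at node 1) = 11 + 229.2 = 240.2 Ω
  Rp2 = R4 ‖ Rs1 (parallel, both between nodes 0 and 2) = 1/(1/750 + 1/240.2) = 181.9 Ω
R_th = 181.9 Ω
I_n = V_th/R_th = 8.68/181.9 = 0.04771 A, and R_n = R_th = 181.9 Ω

Final answer: I_n = 0.04771 A, R_n = 181.9 Ω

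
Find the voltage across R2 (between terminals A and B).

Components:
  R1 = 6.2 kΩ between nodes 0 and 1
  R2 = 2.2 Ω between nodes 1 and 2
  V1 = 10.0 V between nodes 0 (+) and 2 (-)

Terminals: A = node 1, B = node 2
R1 and R2 are in series across V1 (node 0 → node 1 → node 2), and the output A–B is taken across R2, so this is a voltage divider.
Series current: I = V1/(R1 + R2) = 10/(6200 + 2.2) = 10/6202 = 0.001612 A
V_R2 = I × R2 = V1 × R2/(R1 + R2) = 10 × 2.2/6202 = 0.003547 V

Final answer: 0.003547 V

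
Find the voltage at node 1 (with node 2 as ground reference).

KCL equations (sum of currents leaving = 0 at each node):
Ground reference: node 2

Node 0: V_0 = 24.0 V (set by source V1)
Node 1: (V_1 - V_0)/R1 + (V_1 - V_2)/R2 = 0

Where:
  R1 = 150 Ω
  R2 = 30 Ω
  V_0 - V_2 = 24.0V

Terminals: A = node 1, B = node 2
Nodal analysis, taking node 2 as the 0 V reference.
Source V1 fixes V_0 = 24 V.
KCL at each unknown node (sum of currents leaving = 0; resistances in Ω):
  Node 1: (V_1 - 24)/150 + (V_1 - 0)/30 = 0
Collecting terms: 0.04 × V_1 = 0.16  =>  V_1 = 4 V
The requested potential is V_1 = 4 V.

Final answer: V_1 = 4 V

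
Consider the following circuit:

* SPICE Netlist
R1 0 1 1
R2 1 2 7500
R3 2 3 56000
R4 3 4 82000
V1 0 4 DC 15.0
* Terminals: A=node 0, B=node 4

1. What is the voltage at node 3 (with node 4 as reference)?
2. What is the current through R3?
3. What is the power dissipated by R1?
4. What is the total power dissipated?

Nodal analysis, taking node 4 as the 0 V reference.
Source V1 fixes V_0 = 15 V.
KCL at each unknown node (sum of currents leaving = 0; resistances in Ω):
  Node 1: (V_1 - 15)/1 + (V_1 - V_2)/7500 = 0
  Node 2: (V_2 - V_1)/7500 + (V_2 - V_3)/56000 = 0
  Node 3: (V_3 - V_2)/56000 + (V_3 - 0)/82000 = 0
Collecting terms (coefficients in siemens):
  1·V_1 - 0.0001333·V_2 = 15
  0.0001512·V_2 - 0.0001333·V_1 - 0.00001786·V_3 = 0
  0.00003005·V_3 - 0.00001786·V_2 = 0
Solving these 3 simultaneous equations (Gaussian elimination) gives:
  V_1 = 15 V, V_2 = 14.23 V, V_3 = 8.454 V
Part 1:
  Read off the nodal solution: V_3 = 8.454 V
Part 2:
  I_R3 = (V_2 - V_3)/R3 = (14.23 - 8.454)/56000 = 0.0001031 A
  Magnitude: I_R3 = 0.0001031 A
Part 3:
  I_R1 = (V_0 - V_1)/R1 = (15 - 15)/1 = 0.0001031 A
  P_R1 = I_R1² × R1 = (0.0001031)² × 1 = 0.00000001063 W
Part 4:
  Power in each resistor, P = (ΔV)²/R:
    P_R1 = (15 - 15)²/1 = 0.00000001063 W
    P_R2 = (15 - 14.23)²/7500 = 0.00007971 W
    P_R3 = (14.23 - 8.454)²/56000 = 0.0005952 W
    P_R4 = (8.454 - 0)²/82000 = 0.0008715 W
  P_total = P_R1 + P_R2 + P_R3 + P_R4 = 0.001546 W

Final answers:
1. V_3 = 8.454 V
2. I_R3 = 0.0001031 A
3. P_R1 = 1.063e-08 W
4. P_total = 0.001546 W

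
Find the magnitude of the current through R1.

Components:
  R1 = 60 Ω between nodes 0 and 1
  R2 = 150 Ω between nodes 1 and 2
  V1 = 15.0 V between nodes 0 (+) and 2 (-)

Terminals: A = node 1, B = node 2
Nodal analysis, taking node 2 as the 0 V reference.
Source V1 fixes V_0 = 15 V.
KCL at each unknown node (sum of currents leaving = 0; resistances in Ω):
  Node 1: (V_1 - 15)/60 + (V_1 - 0)/150 = 0
Collecting terms: 0.02333 × V_1 = 0.25  =>  V_1 = 10.71 V
I_R1 = (V_0 - V_1)/R1 = (15 - 10.71)/60 = 0.07143 A
|I_R1| = 0.07143 A

Final answer: |I_R1| = 0.07143 A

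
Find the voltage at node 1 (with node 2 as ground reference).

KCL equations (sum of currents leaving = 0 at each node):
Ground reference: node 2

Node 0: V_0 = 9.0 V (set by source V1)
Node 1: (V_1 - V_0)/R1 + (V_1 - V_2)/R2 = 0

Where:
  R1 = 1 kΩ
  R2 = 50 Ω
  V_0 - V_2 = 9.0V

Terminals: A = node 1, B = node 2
Nodal analysis, taking node 2 as the 0 V reference.
Source V1 fixes V_0 = 9 V.
KCL at each unknown node (sum of currents leaving = 0; resistances in Ω):
  Node 1: (V_1 - 9)/1000 + (V_1 - 0)/50 = 0
Collecting terms: 0.021 × V_1 = 0.009  =>  V_1 = 0.4286 V
The requested potential is V_1 = 0.4286 V.

Final answer: V_1 = 0.4286 V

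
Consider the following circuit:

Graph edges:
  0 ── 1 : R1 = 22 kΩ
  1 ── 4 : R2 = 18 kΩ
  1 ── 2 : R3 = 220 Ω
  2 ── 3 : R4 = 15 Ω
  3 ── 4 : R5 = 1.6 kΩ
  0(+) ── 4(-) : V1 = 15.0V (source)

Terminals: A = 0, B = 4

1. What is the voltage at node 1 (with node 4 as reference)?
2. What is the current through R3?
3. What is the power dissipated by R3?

Nodal analysis, taking node 4 as the 0 V reference.
Source V1 fixes V_0 = 15 V.
KCL at each unknown node (sum of currents leaving = 0; resistances in Ω):
  Node 1: (V_1 - 15)/22000 + (V_1 - 0)/18000 + (V_1 - V_2)/220 = 0
  Node 2: (V_2 - V_1)/220 + (V_2 - V_3)/15 = 0
  Node 3: (V_3 - V_2)/15 + (V_3 - 0)/1600 = 0
Collecting terms (coefficients in siemens):
  0.004646·V_1 - 0.004545·V_2 = 0.0006818
  0.07121·V_2 - 0.004545·V_1 - 0.06667·V_3 = 0
  0.06729·V_3 - 0.06667·V_2 = 0
Solving these 3 simultaneous equations (Gaussian elimination) gives:
  V_1 = 1.055 V, V_2 = 0.929 V, V_3 = 0.9203 V
Part 1:
  Read off the nodal solution: V_1 = 1.055 V
Part 2:
  I_R3 = (V_1 - V_2)/R3 = (1.055 - 0.929)/220 = 0.0005752 A
  Magnitude: I_R3 = 0.0005752 A
Part 3:
  I_R3 = (V_1 - V_2)/R3 = (1.055 - 0.929)/220 = 0.0005752 A
  P_R3 = I_R3² × R3 = (0.0005752)² × 220 = 0.00007279 W

Final answers:
1. V_1 = 1.055 V
2. I_R3 = 0.0005752 A
3. P_R3 = 7.279e-05 W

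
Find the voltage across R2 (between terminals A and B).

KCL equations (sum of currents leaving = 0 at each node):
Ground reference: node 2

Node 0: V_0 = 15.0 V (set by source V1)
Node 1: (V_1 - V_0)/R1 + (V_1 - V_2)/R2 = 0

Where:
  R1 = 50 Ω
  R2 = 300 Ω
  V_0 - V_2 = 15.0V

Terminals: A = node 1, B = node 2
R1 and R2 are in series across V1 (node 0 → node 1 → node 2), and the output A–B is taken across R2, so this is a voltage divider.
Series current: I = V1/(R1 + R2) = 15/(50 + 300) = 15/350 = 0.04286 A
V_R2 = I × R2 = V1 × R2/(R1 + R2) = 15 × 300/350 = 12.86 V

Final answer: 12.86 V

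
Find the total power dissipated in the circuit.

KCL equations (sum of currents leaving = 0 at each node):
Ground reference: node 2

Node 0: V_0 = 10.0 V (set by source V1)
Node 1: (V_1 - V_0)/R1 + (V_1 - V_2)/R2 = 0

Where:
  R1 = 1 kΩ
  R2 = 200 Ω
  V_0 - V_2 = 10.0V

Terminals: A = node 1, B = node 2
Nodal analysis, taking node 2 as the 0 V reference.
Source V1 fixes V_0 = 10 V.
KCL at each unknown node (sum of currents leaving = 0; resistances in Ω):
  Node 1: (V_1 - 10)/1000 + (V_1 - 0)/200 = 0
Collecting terms: 0.006 × V_1 = 0.01  =>  V_1 = 1.667 V
Power in each resistor, P = (ΔV)²/R:
  P_R1 = (10 - 1.667)²/1000 = 0.06944 W
  P_R2 = (1.667 - 0)²/200 = 0.01389 W
P_total = P_R1 + P_R2 = 0.08333 W

Final answer: 0.08333 W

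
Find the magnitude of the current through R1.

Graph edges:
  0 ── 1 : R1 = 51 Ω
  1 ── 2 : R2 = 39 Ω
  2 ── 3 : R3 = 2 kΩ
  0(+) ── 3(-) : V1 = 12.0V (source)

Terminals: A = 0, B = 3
Nodal analysis, taking node 3 as the 0 V reference.
Source V1 fixes V_0 = 12 V.
KCL at each unknown node (sum of currents leaving = 0; resistances in Ω):
  Node 1: (V_1 - 12)/51 + (V_1 - V_2)/39 = 0
  Node 2: (V_2 - V_1)/39 + (V_2 - 0)/2000 = 0
Collecting terms (coefficients in siemens):
  0.04525·V_1 - 0.02564·V_2 = 0.2353
  0.02614·V_2 - 0.02564·V_1 = 0
Determinant D = (0.04525)(0.02614) - (-0.02564)(-0.02564) = 0.0005254
V_1 = [(0.2353)(0.02614) - (-0.02564)(0)]/D = 11.71 V
V_2 = [(0.04525)(0) - (0.2353)(-0.02564)]/D = 11.48 V
I_R1 = (V_0 - V_1)/R1 = (12 - 11.71)/51 = 0.005742 A
|I_R1| = 0.005742 A

Final answer: |I_R1| = 0.005742 A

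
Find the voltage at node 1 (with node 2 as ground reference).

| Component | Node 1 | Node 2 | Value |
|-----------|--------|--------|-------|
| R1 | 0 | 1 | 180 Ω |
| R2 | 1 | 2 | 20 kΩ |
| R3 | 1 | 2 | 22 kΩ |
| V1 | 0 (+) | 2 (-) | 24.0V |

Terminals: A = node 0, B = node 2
Nodal analysis, taking node 2 as the 0 V reference.
Source V1 fixes V_0 = 24 V.
KCL at each unknown node (sum of currents leaving = 0; resistances in Ω):
  Node 1: (V_1 - 24)/180 + (V_1 - 0)/20000 + (V_1 - 0)/22000 = 0
Collecting terms: 0.005651 × V_1 = 0.1333  =>  V_1 = 23.59 V
The requested potential is V_1 = 23.59 V.

Final answer: V_1 = 23.59 V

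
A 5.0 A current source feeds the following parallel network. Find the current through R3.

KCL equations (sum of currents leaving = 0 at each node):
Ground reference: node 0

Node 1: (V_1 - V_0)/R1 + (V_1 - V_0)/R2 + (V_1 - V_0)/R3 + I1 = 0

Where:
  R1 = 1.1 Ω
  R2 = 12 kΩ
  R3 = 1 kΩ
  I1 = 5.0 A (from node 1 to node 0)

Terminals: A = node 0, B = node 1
All resistors sit directly between nodes 0 and 1, so they are in parallel and share one voltage V; the full source current 5 A splits among them.
1/R_par = 1/1.1 + 1/12000 + 1/1000 = 0.9102 S  =>  R_par = 1.099 Ω
V = I × R_par = 5 × 1.099 = 5.493 V
I_R3 = V/R3 = 5.493/1000 = 0.005493 A

Final answer: 0.005493 A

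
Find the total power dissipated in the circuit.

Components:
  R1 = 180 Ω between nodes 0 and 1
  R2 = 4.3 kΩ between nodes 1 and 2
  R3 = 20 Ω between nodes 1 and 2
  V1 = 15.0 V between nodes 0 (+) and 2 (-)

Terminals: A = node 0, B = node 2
Nodal analysis, taking node 2 as the 0 V reference.
Source V1 fixes V_0 = 15 V.
KCL at each unknown node (sum of currents leaving = 0; resistances in Ω):
  Node 1: (V_1 - 15)/180 + (V_1 - 0)/4300 + (V_1 - 0)/20 = 0
Collecting terms: 0.05579 × V_1 = 0.08333  =>  V_1 = 1.494 V
Power in each resistor, P = (ΔV)²/R:
  P_R1 = (15 - 1.494)²/180 = 1.013 W
  P_R2 = (1.494 - 0)²/4300 = 0.0005189 W
  P_R3 = (1.494 - 0)²/20 = 0.1116 W
P_total = P_R1 + P_R2 + P_R3 = 1.126 W

Final answer: 1.126 W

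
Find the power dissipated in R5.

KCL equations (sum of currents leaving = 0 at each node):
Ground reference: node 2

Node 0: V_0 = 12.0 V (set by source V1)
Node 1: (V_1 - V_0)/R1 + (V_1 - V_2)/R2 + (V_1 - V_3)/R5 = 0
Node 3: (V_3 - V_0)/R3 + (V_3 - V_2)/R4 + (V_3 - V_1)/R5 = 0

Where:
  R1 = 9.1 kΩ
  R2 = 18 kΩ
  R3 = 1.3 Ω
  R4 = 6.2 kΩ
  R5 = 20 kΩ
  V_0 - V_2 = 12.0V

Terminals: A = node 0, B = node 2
Nodal analysis, taking node 2 as the 0 V reference.
Source V1 fixes V_0 = 12 V.
KCL at each unknown node (sum of currents leaving = 0; resistances in Ω):
  Node 1: (V_1 - 12)/9100 + (V_1 - 0)/18000 + (V_1 - V_3)/20000 = 0
  Node 3: (V_3 - 12)/1.3 + (V_3 - 0)/6200 + (V_3 - V_1)/20000 = 0
Collecting terms (coefficients in siemens):
  0.0002154·V_1 - 0.00005·V_3 = 0.001319
  0.7694·V_3 - 0.00005·V_1 = 9.231
Determinant D = (0.0002154)(0.7694) - (-0.00005)(-0.00005) = 0.0001658
V_1 = [(0.001319)(0.7694) - (-0.00005)(9.231)]/D = 8.905 V
V_3 = [(0.0002154)(9.231) - (0.001319)(-0.00005)]/D = 12 V
I_R5 = (V_1 - V_3)/R5 = (8.905 - 12)/20000 = -0.0001546 A
P_R5 = I_R5² × R5 = (-0.0001546)² × 20000 = 0.0004781 W

Final answer: 0.0004781 W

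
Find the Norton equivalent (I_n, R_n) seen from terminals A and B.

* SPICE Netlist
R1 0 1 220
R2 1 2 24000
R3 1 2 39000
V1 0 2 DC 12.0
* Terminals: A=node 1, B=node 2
Find the Thévenin equivalent first; then I_n = V_th/R_th and R_n = R_th.
Step 1 — V_th is the open-circuit voltage V_A - V_B (nothing connected across the terminals).
Nodal analysis, taking node 2 as the 0 V reference.
Source V1 fixes V_0 = 12 V.
KCL at each unknown node (sum of currents leaving = 0; resistances in Ω):
  Node 1: (V_1 - 12)/220 + (V_1 - 0)/24000 + (V_1 - 0)/39000 = 0
Collecting terms: 0.004613 × V_1 = 0.05455  =>  V_1 = 11.82 V
V_th = V_1 - V_2 = 11.82 - 0 = 11.82 V
Step 2 — R_th: zero the source — replace V1 by a short circuit (node 2 merges into node 0) — and find the resistance seen between A (node 1) and B (node 0).
Reduce the network between node 1 (A) and node 0 (B) by series/parallel combination:
  Rp1 = R1 ‖ R2 ‖ R3 (parallel, all between nodes 0 and 1) = 1/(1/220 + 1/24000 + 1/39000) = 216.8 Ω
R_th = 216.8 Ω
I_n = V_th/R_th = 11.82/216.8 = 0.05455 A, and R_n = R_th = 216.8 Ω

Final answer: I_n = 0.05455 A, R_n = 216.8 Ω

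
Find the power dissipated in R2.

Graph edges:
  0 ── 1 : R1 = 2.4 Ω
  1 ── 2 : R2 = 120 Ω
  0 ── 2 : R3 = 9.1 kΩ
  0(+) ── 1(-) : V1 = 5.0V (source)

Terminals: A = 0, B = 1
Nodal analysis, taking node 1 as the 0 V reference.
Source V1 fixes V_0 = 5 V.
KCL at each unknown node (sum of currents leaving = 0; resistances in Ω):
  Node 2: (V_2 - 0)/120 + (V_2 - 5)/9100 = 0
Collecting terms: 0.008443 × V_2 = 0.0005495  =>  V_2 = 0.06508 V
I_R2 = (V_1 - V_2)/R2 = (0 - 0.06508)/120 = -0.0005423 A
P_R2 = I_R2² × R2 = (-0.0005423)² × 120 = 0.00003529 W

Final answer: 3.529e-05 W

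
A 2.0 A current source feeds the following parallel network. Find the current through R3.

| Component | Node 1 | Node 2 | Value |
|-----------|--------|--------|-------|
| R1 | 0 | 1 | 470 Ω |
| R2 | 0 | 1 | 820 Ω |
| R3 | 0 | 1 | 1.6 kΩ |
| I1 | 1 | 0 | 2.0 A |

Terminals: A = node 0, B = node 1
All resistors sit directly between nodes 0 and 1, so they are in parallel and share one voltage V; the full source current 2 A splits among them.
1/R_par = 1/470 + 1/820 + 1/1600 = 0.003972 S  =>  R_par = 251.8 Ω
V = I × R_par = 2 × 251.8 = 503.5 V
I_R3 = V/R3 = 503.5/1600 = 0.3147 A

Final answer: 0.3147 A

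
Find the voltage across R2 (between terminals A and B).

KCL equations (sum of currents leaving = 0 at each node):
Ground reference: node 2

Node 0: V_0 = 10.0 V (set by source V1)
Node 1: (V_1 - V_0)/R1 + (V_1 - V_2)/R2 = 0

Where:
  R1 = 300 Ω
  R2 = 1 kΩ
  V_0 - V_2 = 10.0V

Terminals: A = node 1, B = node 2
R1 and R2 are in series across V1 (node 0 → node 1 → node 2), and the output A–B is taken across R2, so this is a voltage divider.
Series current: I = V1/(R1 + R2) = 10/(300 + 1000) = 10/1300 = 0.007692 A
V_R2 = I × R2 = V1 × R2/(R1 + R2) = 10 × 1000/1300 = 7.692 V

Final answer: 7.692 V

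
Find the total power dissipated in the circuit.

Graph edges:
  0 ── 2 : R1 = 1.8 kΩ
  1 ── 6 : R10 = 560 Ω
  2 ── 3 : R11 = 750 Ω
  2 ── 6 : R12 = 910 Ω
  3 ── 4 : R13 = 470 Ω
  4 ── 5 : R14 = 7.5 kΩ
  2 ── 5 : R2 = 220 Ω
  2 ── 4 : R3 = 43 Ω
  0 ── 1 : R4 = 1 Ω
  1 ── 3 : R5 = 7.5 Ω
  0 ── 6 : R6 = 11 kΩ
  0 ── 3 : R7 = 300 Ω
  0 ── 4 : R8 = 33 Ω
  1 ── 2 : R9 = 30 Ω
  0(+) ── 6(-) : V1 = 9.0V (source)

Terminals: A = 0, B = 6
Nodal analysis, taking node 6 as the 0 V reference.
Source V1 fixes V_0 = 9 V.
KCL at each unknown node (sum of currents leaving = 0; resistances in Ω):
  Node 1: (V_1 - 9)/1 + (V_1 - V_3)/7.5 + (V_1 - V_2)/30 + (V_1 - 0)/560 = 0
  Node 2: (V_2 - 9)/1800 + (V_2 - V_5)/220 + (V_2 - V_4)/43 + (V_2 - V_1)/30 + (V_2 - V_3)/750 + (V_2 - 0)/910 = 0
  Node 3: (V_3 - V_1)/7.5 + (V_3 - 9)/300 + (V_3 - V_2)/750 + (V_3 - V_4)/470 = 0
  Node 4: (V_4 - V_2)/43 + (V_4 - 9)/33 + (V_4 - V_3)/470 + (V_4 - V_5)/7500 = 0
  Node 5: (V_5 - V_2)/220 + (V_5 - V_4)/7500 = 0
Collecting terms (coefficients in siemens):
  1.168·V_1 - 0.03333·V_2 - 0.1333·V_3 = 9
  0.06412·V_2 - 0.03333·V_1 - 0.001333·V_3 - 0.02326·V_4 - 0.004545·V_5 = 0.005
  0.1401·V_3 - 0.1333·V_1 - 0.001333·V_2 - 0.002128·V_4 = 0.03
  0.05582·V_4 - 0.02326·V_2 - 0.002128·V_3 - 0.0001333·V_5 = 0.2727
  0.004679·V_5 - 0.004545·V_2 - 0.0001333·V_4 = 0
Solving these 5 simultaneous equations (Gaussian elimination) gives:
  V_1 = 8.977 V, V_2 = 8.786 V, V_3 = 8.975 V, V_4 = 8.909 V
  V_5 = 8.789 V
Power in each resistor, P = (ΔV)²/R:
  P_R1 = (9 - 8.786)²/1800 = 0.00002555 W
  P_R2 = (8.786 - 8.789)²/220 = 0.00000005644 W
  P_R3 = (8.786 - 8.909)²/43 = 0.0003556 W
  P_R4 = (9 - 8.977)²/1 = 0.0005167 W
  P_R5 = (8.977 - 8.975)²/7.5 = 0.000000716 W
  P_R6 = (9 - 0)²/11000 = 0.007364 W
  P_R7 = (9 - 8.975)²/300 = 0.000002091 W
  P_R8 = (9 - 8.909)²/33 = 0.0002499 W
  P_R9 = (8.977 - 8.786)²/30 = 0.001225 W
  P_R10 = (8.977 - 0)²/560 = 0.1439 W
  P_R11 = (8.786 - 8.975)²/750 = 0.00004784 W
  P_R12 = (8.786 - 0)²/910 = 0.08482 W
  P_R13 = (8.975 - 8.909)²/470 = 0.000009201 W
  P_R14 = (8.909 - 8.789)²/7500 = 0.000001924 W
P_total = P_R1 + P_R2 + P_R3 + P_R4 + P_R5 + P_R6 + P_R7 + P_R8 + P_R9 + P_R10 + P_R11 + P_R12 + P_R13 + P_R14 = 0.2385 W

Final answer: 0.2385 W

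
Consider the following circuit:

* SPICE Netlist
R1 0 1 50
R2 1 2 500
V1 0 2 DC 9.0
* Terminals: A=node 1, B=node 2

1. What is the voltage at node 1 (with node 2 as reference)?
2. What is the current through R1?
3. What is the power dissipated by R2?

Nodal analysis, taking node 2 as the 0 V reference.
Source V1 fixes V_0 = 9 V.
KCL at each unknown node (sum of currents leaving = 0; resistances in Ω):
  Node 1: (V_1 - 9)/50 + (V_1 - 0)/500 = 0
Collecting terms: 0.022 × V_1 = 0.18  =>  V_1 = 8.182 V
Part 1:
  Read off the nodal solution: V_1 = 8.182 V
Part 2:
  I_R1 = (V_0 - V_1)/R1 = (9 - 8.182)/50 = 0.01636 A
  Magnitude: I_R1 = 0.01636 A
Part 3:
  I_R2 = (V_1 - V_2)/R2 = (8.182 - 0)/500 = 0.01636 A
  P_R2 = I_R2² × R2 = (0.01636)² × 500 = 0.1339 W

Final answers:
1. V_1 = 8.182 V
2. I_R1 = 0.01636 A
3. P_R2 = 0.1339 W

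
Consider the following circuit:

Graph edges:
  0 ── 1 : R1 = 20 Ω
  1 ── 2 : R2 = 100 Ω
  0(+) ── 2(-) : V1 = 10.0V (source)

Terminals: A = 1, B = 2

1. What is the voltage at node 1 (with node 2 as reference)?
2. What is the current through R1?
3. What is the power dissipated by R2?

Nodal analysis, taking node 2 as the 0 V reference.
Source V1 fixes V_0 = 10 V.
KCL at each unknown node (sum of currents leaving = 0; resistances in Ω):
  Node 1: (V_1 - 10)/20 + (V_1 - 0)/100 = 0
Collecting terms: 0.06 × V_1 = 0.5  =>  V_1 = 8.333 V
Part 1:
  Read off the nodal solution: V_1 = 8.333 V
Part 2:
  I_R1 = (V_0 - V_1)/R1 = (10 - 8.333)/20 = 0.08333 A
  Magnitude: I_R1 = 0.08333 A
Part 3:
  I_R2 = (V_1 - V_2)/R2 = (8.333 - 0)/100 = 0.08333 A
  P_R2 = I_R2² × R2 = (0.08333)² × 100 = 0.6944 W

Final answers:
1. V_1 = 8.333 V
2. I_R1 = 0.08333 A
3. P_R2 = 0.6944 W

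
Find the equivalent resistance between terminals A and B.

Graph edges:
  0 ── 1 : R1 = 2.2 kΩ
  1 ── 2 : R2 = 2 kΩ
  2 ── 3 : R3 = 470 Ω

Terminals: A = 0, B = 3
Reduce the network between node 0 (A) and node 3 (B) by series/parallel combination:
  Rs1 = R1 + R2 (series, joined only at node 1) = 2200 + 2000 = 4200 Ω
  Rs2 = R3 + Rs1 (series, joined only at node 2) = 470 + 4200 = 4670 Ω
R_eq = 4.67 kΩ

Final answer: 4.67 kΩ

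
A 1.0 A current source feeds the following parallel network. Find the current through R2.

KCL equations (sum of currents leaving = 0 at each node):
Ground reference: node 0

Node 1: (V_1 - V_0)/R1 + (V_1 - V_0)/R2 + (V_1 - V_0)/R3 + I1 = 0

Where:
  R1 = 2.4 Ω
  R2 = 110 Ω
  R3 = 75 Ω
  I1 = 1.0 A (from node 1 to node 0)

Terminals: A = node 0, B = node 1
All resistors sit directly between nodes 0 and 1, so they are in parallel and share one voltage V; the full source current 1 A splits among them.
1/R_par = 1/2.4 + 1/110 + 1/75 = 0.4391 S  =>  R_par = 2.277 Ω
V = I × R_par = 1 × 2.277 = 2.277 V
I_R2 = V/R2 = 2.277/110 = 0.0207 A

Final answer: 0.0207 A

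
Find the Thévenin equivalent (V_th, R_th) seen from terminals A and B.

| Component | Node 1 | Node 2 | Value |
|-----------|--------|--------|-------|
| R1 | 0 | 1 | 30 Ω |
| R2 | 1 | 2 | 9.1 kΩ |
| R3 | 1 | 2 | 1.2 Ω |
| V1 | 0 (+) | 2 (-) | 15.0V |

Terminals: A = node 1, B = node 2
Step 1 — V_th is the open-circuit voltage V_A - V_B (nothing connected across the terminals).
Nodal analysis, taking node 2 as the 0 V reference.
Source V1 fixes V_0 = 15 V.
KCL at each unknown node (sum of currents leaving = 0; resistances in Ω):
  Node 1: (V_1 - 15)/30 + (V_1 - 0)/9100 + (V_1 - 0)/1.2 = 0
Collecting terms: 0.8668 × V_1 = 0.5  =>  V_1 = 0.5768 V
V_th = V_1 - V_2 = 0.5768 - 0 = 0.5768 V
Step 2 — R_th: zero the source — replace V1 by a short circuit (node 2 merges into node 0) — and find the resistance seen between A (node 1) and B (node 0).
Reduce the network between node 1 (A) and node 0 (B) by series/parallel combination:
  Rp1 = R1 ‖ R2 ‖ R3 (parallel, all between nodes 0 and 1) = 1/(1/30 + 1/9100 + 1/1.2) = 1.154 Ω
R_th = 1.154 Ω

Final answer: V_th = 0.5768 V, R_th = 1.154 Ω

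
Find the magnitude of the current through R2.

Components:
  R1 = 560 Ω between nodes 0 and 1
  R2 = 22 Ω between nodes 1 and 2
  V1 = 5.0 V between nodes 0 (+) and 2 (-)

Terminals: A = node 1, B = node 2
Nodal analysis, taking node 2 as the 0 V reference.
Source V1 fixes V_0 = 5 V.
KCL at each unknown node (sum of currents leaving = 0; resistances in Ω):
  Node 1: (V_1 - 5)/560 + (V_1 - 0)/22 = 0
Collecting terms: 0.04724 × V_1 = 0.008929  =>  V_1 = 0.189 V
I_R2 = (V_1 - V_2)/R2 = (0.189 - 0)/22 = 0.008591 A
|I_R2| = 0.008591 A

Final answer: |I_R2| = 0.008591 A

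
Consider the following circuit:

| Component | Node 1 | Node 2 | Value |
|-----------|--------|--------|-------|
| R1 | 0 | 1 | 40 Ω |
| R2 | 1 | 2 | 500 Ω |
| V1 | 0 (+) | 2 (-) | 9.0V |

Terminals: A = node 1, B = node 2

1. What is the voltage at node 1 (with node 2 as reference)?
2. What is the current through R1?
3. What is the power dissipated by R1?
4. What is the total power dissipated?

Nodal analysis, taking node 2 as the 0 V reference.
Source V1 fixes V_0 = 9 V.
KCL at each unknown node (sum of currents leaving = 0; resistances in Ω):
  Node 1: (V_1 - 9)/40 + (V_1 - 0)/500 = 0
Collecting terms: 0.027 × V_1 = 0.225  =>  V_1 = 8.333 V
Part 1:
  Read off the nodal solution: V_1 = 8.333 V
Part 2:
  I_R1 = (V_0 - V_1)/R1 = (9 - 8.333)/40 = 0.01667 A
  Magnitude: I_R1 = 0.01667 A
Part 3:
  I_R1 = (V_0 - V_1)/R1 = (9 - 8.333)/40 = 0.01667 A
  P_R1 = I_R1² × R1 = (0.01667)² × 40 = 0.01111 W
Part 4:
  Power in each resistor, P = (ΔV)²/R:
    P_R1 = (9 - 8.333)²/40 = 0.01111 W
    P_R2 = (8.333 - 0)²/500 = 0.1389 W
  P_total = P_R1 + P_R2 = 0.15 W

Final answers:
1. V_1 = 8.333 V
2. I_R1 = 0.01667 A
3. P_R1 = 0.01111 W
4. P_total = 0.15 W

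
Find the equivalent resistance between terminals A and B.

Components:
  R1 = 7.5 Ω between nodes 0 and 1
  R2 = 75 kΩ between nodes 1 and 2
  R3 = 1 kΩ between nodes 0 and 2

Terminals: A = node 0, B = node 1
Reduce the network between node 0 (A) and node 1 (B) by series/parallel combination:
  Rs1 = R3 + R2 (series, joined only at node 2) = 1000 + 75000 = 76000 Ω
  Rp1 = R1 ‖ Rs1 (parallel, both between nodes 0 and 1) = 1/(1/7.5 + 1/76000) = 7.499 Ω
R_eq = 7.499 Ω

Final answer: 7.499 Ω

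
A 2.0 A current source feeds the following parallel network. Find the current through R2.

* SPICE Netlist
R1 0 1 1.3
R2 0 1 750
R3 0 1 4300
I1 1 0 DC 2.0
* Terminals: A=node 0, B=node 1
All resistors sit directly between nodes 0 and 1, so they are in parallel and share one voltage V; the full source current 2 A splits among them.
1/R_par = 1/1.3 + 1/750 + 1/4300 = 0.7708 S  =>  R_par = 1.297 Ω
V = I × R_par = 2 × 1.297 = 2.595 V
I_R2 = V/R2 = 2.595/750 = 0.00346 A

Final answer: 0.00346 A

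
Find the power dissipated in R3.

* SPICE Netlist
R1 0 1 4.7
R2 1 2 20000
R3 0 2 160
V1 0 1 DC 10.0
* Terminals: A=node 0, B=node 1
Nodal analysis, taking node 1 as the 0 V reference.
Source V1 fixes V_0 = 10 V.
KCL at each unknown node (sum of currents leaving = 0; resistances in Ω):
  Node 2: (V_2 - 0)/20000 + (V_2 - 10)/160 = 0
Collecting terms: 0.0063 × V_2 = 0.0625  =>  V_2 = 9.921 V
I_R3 = (V_0 - V_2)/R3 = (10 - 9.921)/160 = 0.000496 A
P_R3 = I_R3² × R3 = (0.000496)² × 160 = 0.00003937 W

Final answer: 3.937e-05 W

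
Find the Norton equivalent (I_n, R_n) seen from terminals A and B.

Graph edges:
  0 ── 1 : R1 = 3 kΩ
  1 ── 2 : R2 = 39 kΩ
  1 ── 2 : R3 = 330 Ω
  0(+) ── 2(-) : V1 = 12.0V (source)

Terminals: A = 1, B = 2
Find the Thévenin equivalent first; then I_n = V_th/R_th and R_n = R_th.
Step 1 — V_th is the open-circuit voltage V_A - V_B (nothing connected across the terminals).
Nodal analysis, taking node 2 as the 0 V reference.
Source V1 fixes V_0 = 12 V.
KCL at each unknown node (sum of currents leaving = 0; resistances in Ω):
  Node 1: (V_1 - 12)/3000 + (V_1 - 0)/39000 + (V_1 - 0)/330 = 0
Collecting terms: 0.003389 × V_1 = 0.004  =>  V_1 = 1.18 V
V_th = V_1 - V_2 = 1.18 - 0 = 1.18 V
Step 2 — R_th: zero the source — replace V1 by a short circuit (node 2 merges into node 0) — and find the resistance seen between A (node 1) and B (node 0).
Reduce the network between node 1 (A) and node 0 (B) by series/parallel combination:
  Rp1 = R1 ‖ R2 ‖ R3 (parallel, all between nodes 0 and 1) = 1/(1/3000 + 1/39000 + 1/330) = 295 Ω
R_th = 295 Ω
I_n = V_th/R_th = 1.18/295 = 0.004 A, and R_n = R_th = 295 Ω

Final answer: I_n = 0.004 A, R_n = 295 Ω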